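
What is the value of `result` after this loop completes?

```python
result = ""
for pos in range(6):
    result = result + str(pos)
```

Concatenate digits 0 to 5
`result` takes the values: "" → "0" → "01" → "012" → "0123" → "01234" → "012345"

Answer: "012345"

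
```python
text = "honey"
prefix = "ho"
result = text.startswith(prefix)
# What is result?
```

Trace:
`text = "honey"` → text = 'honey'
`prefix = "ho"` → prefix = 'ho'
`result = text.startswith(prefix)` → result = True
So result = True

Answer: True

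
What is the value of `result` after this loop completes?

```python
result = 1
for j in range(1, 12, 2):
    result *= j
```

Product of 1, 3, 5, ... up to 11
`result` takes the values: 1 → 3 → 15 → 105 → 945 → 10395

Answer: 10395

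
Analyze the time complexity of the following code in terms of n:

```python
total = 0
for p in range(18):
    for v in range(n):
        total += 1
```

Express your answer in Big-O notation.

Each loop level contributes: 1 × n. Multiplying the contributions gives O(n).

Answer: O(n)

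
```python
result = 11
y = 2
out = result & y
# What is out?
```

Trace:
`result = 11` → result = 11
`y = 2` → y = 2
`out = result & y` → out = 2
So out = 2

Answer: 2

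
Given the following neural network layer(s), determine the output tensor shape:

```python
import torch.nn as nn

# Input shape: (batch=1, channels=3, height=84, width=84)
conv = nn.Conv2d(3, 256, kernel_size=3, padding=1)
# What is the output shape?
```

Input: (1, 3, 84, 84) -> Output: (1, 256, 84, 84)

Answer: (1, 256, 84, 84)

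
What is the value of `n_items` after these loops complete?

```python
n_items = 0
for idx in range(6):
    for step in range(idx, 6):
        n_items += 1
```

Upper triangle: 6 + 5 + ... + 1
`n_items` takes the values: 0 → 1 → 2 → 3 → 4 → 5 → 6 → 7 → 8 → 9 → 10 → 11 → 12 → 13 → 14 → 15 → 16 → 17 → 18 → 19 → 20 → 21

Answer: 21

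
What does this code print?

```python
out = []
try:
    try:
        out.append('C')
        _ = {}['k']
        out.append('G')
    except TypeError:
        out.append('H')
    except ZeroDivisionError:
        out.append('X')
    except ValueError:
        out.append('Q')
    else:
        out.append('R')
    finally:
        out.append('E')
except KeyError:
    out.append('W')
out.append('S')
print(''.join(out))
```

Execution trace: 'C' (try body) → 'E' (finally) → 'W' (outer except KeyError) → 'S' (after the try/except). Output: CEWS

Answer: CEWS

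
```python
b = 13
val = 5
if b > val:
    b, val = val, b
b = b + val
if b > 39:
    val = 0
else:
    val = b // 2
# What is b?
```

Trace:
`b = 13` → b = 13
`val = 5` → val = 5
`if b > val: ...` → b > val is True → b = 5; val = 13
`b = b + val` → b = 18
`if b > 39: ...` → b > 39 is False, take else branch → val = 9
So b = 18

Answer: 18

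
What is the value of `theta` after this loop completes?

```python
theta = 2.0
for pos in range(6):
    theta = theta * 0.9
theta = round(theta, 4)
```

Exponential decay: 2.0 * 0.9^6
`theta` takes the values: 2.0 → 1.8 → 1.62 → 1.458 → 1.3122 → 1.18098 → 1.062882 → 1.0629

Answer: 1.0629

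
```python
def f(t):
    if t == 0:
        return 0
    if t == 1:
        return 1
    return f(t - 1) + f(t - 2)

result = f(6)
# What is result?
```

Build up from base cases: f(0)=0, f(1)=1, f(2)=1, f(3)=2, f(4)=3, f(5)=5, f(6)=8

Answer: 8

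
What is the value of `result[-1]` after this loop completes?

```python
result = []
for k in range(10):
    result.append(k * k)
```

Last element of squares 0 to 9
`result` takes the values: [] → [0] → [0, 1] → [0, 1, 4] → [0, 1, 4, 9] → [0, 1, 4, 9, 16] → [0, 1, 4, 9, 16, 25] → [0, 1, 4, 9, 16, 25, 36] → [0, 1, 4, 9, 16, 25, 36, 49] → [0, 1, 4, 9, 16, 25, 36, 49, 64] → [0, 1, 4, 9, 16, 25, 36, 49, 64, 81]
So `result[-1]` = 81

Answer: 81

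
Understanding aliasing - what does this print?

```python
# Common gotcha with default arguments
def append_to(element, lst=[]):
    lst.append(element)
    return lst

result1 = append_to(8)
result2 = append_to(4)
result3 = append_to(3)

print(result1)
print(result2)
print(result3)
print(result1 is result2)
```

Key concept: mutable default argument gotcha.
Step by step:
`result1 = append_to(8)` → result1 = [8]
`result2 = append_to(4)` → result1 = [8, 4] (same object as result2); result2 = [8, 4] (same object as result1)
`result3 = append_to(3)` → result1 = [8, 4, 3] (same object as result2, result3); result2 = [8, 4, 3] (same object as result1, result3); result3 = [8, 4, 3] (same object as result1, result2)
`print(result1)` → prints [8, 4, 3]
`print(result2)` → prints [8, 4, 3]
`print(result3)` → prints [8, 4, 3]
`print(result1 is result2)` → prints True

Answer:
[8, 4, 3]
[8, 4, 3]
[8, 4, 3]
True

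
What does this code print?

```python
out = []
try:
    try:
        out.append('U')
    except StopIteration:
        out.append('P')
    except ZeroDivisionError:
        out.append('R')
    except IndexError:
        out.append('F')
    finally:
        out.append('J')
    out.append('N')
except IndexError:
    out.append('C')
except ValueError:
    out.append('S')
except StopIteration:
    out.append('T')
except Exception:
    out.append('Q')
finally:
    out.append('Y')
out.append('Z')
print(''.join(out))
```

Execution trace: 'U' (inner try body, no exception) → 'J' (inner finally) → 'N' (try body, no exception) → 'Y' (finally) → 'Z' (after the try/except). Output: UJNYZ

Answer: UJNYZ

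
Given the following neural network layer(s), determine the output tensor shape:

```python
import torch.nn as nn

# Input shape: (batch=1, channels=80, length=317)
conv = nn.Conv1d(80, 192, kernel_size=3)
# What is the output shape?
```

Input: (1, 80, 317) -> Output: (1, 192, 315)

Answer: (1, 192, 315)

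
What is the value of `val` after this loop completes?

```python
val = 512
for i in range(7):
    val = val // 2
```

Halve 7 times: 512 // 2^7 = 4
`val` takes the values: 512 → 256 → 128 → 64 → 32 → 16 → 8 → 4

Answer: 4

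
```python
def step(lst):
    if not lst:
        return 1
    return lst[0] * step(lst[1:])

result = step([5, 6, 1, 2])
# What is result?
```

Product over [5, 6, 1, 2] = 5 * 6 * 1 * 2 = 60

Answer: 60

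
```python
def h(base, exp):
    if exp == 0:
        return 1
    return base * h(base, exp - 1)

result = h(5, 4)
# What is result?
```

h(5, 4) = 5 * 5 * 5 * 5 = 625

Answer: 625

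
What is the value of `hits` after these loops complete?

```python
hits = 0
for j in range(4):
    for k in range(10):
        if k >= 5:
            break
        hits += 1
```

Inner breaks at 5, outer runs 4 times
`hits` takes the values: 0 → 1 → 2 → 3 → 4 → 5 → 6 → 7 → 8 → 9 → 10 → 11 → 12 → 13 → 14 → 15 → 16 → 17 → 18 → 19 → 20

Answer: 20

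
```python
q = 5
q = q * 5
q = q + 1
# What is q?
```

Trace:
`q = 5` → q = 5
`q = q * 5` → q = 25
`q = q + 1` → q = 26
So q = 26

Answer: 26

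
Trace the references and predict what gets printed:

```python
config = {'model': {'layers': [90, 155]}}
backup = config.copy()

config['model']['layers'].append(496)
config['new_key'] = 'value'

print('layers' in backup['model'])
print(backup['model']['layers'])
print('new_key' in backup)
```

Key concept: shallow copy gotcha with nested dict.
Step by step:
`config = {'model': {'layers': [90, 155]}}` → config = {'model': {'layers': [90, 155]}}
`backup = config.copy()` → backup = {'model': {'layers': [90, 155]}}
`config['model']['layers'].append(496)` → config = {'model': {'layers': [90, 155, 496]}}; backup = {'model': {'layers': [90, 155, 496]}}
`config['new_key'] = 'value'` → config = {'model': {'layers': [90, 155, 496]}, 'new_key': 'value'}
`print('layers' in backup['model'])` → prints True
`print(backup['model']['layers'])` → prints [90, 155, 496]
`print('new_key' in backup)` → prints False

Answer:
True
[90, 155, 496]
False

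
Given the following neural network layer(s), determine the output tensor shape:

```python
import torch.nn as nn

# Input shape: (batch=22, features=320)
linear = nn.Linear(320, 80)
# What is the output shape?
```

Input: (22, 320) -> Output: (22, 80)

Answer: (22, 80)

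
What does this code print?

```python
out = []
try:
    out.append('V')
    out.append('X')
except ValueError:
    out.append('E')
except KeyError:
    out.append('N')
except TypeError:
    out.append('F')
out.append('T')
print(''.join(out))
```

Execution trace: 'V' (try body) → 'X' (try body, no exception) → 'T' (after the try/except). Output: VXT

Answer: VXT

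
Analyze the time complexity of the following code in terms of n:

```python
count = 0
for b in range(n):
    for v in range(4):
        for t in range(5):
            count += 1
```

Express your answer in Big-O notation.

Each loop level contributes: n × 1 × 1. Multiplying the contributions gives O(n).

Answer: O(n)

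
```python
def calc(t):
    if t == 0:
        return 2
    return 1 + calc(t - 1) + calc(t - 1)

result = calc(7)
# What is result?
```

calc(t) = 1 + 2·calc(t-1), calc(0)=2. Closed form: (2+1)·2^7 - 1 = 383.

Answer: 383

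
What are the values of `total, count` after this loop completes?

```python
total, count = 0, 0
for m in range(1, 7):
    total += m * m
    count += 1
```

Sum of squares and count
`total, count` takes the values: (0, 0) → (1, 0) → (1, 1) → (5, 1) → (5, 2) → (14, 2) → (14, 3) → (30, 3) → (30, 4) → (55, 4) → (55, 5) → (91, 5) → (91, 6)

Answer: 91, 6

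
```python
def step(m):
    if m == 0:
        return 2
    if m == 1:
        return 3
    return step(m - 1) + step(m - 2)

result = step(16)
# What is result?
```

Build up from base cases: step(0)=2, step(1)=3, step(2)=5, step(3)=8, step(4)=13, step(5)=21, step(6)=34, ..., step(16)=4181

Answer: 4181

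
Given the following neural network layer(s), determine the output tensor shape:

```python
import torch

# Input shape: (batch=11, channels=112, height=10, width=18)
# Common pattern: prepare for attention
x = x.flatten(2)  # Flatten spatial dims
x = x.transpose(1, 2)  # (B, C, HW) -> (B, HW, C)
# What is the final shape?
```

Input: (11, 112, 10, 18) -> after flatten(2): (11, 112, 180) -> Output: (11, 180, 112)

Answer: (11, 180, 112)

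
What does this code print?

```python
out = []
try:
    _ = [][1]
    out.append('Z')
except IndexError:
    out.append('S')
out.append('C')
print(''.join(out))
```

Execution trace: 'S' (except IndexError) → 'C' (after the try/except). Output: SC

Answer: SC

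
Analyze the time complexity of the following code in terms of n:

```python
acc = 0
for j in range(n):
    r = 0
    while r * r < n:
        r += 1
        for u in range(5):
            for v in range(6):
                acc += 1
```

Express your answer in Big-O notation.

Each loop level contributes: n × √n × 1 × 1. Multiplying the contributions gives O(n√n).

Answer: O(n√n)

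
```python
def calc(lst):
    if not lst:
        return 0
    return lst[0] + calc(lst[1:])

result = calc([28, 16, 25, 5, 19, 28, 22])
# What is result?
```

28 + 16 + 25 + 5 + 19 + 28 + 22 + 0 = 143

Answer: 143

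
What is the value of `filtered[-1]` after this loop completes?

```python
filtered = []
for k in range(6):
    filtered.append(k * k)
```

Last element of squares 0 to 5
`filtered` takes the values: [] → [0] → [0, 1] → [0, 1, 4] → [0, 1, 4, 9] → [0, 1, 4, 9, 16] → [0, 1, 4, 9, 16, 25]
So `filtered[-1]` = 25

Answer: 25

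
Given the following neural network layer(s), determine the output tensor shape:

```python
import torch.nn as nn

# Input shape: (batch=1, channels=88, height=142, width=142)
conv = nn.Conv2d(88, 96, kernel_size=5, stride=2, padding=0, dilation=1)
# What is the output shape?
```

Input: (1, 88, 142, 142) -> Output: (1, 96, 69, 69)

Answer: (1, 96, 69, 69)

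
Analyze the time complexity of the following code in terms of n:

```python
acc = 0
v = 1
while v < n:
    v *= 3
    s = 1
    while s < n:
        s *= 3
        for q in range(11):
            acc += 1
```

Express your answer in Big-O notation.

Each loop level contributes: log n × log n × 1. Multiplying the contributions gives O(log² n).

Answer: O(log² n)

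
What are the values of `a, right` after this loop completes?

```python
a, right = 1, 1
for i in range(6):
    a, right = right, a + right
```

Fibonacci: after 6 iterations
`a, right` takes the values: (1, 1) → (1, 2) → (2, 3) → (3, 5) → (5, 8) → (8, 13) → (13, 21)

Answer: 13, 21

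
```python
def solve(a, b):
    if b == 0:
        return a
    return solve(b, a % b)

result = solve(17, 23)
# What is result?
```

solve(17, 23) -> solve(23, 17) -> solve(17, 6) -> solve(6, 5) -> solve(5, 1) -> solve(1, 0) -> 1

Answer: 1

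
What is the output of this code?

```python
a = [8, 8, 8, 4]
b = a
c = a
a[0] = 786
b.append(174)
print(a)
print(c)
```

Key concept: multiple aliases.
Step by step:
`a = [8, 8, 8, 4]` → a = [8, 8, 8, 4]
`b = a` → b = [8, 8, 8, 4] (same object as a)
`c = a` → c = [8, 8, 8, 4] (same object as a, b)
`a[0] = 786` → a = [786, 8, 8, 4] (same object as b, c); b = [786, 8, 8, 4] (same object as a, c); c = [786, 8, 8, 4] (same object as a, b)
`b.append(174)` → a = [786, 8, 8, 4, 174] (same object as b, c); b = [786, 8, 8, 4, 174] (same object as a, c); c = [786, 8, 8, 4, 174] (same object as a, b)
`print(a)` → prints [786, 8, 8, 4, 174]
`print(c)` → prints [786, 8, 8, 4, 174]

Answer:
[786, 8, 8, 4, 174]
[786, 8, 8, 4, 174]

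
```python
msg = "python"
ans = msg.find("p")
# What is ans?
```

Trace:
`msg = "python"` → msg = 'python'
`ans = msg.find("p")` → ans = 0
So ans = 0

Answer: 0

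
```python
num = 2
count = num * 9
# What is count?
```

Trace:
`num = 2` → num = 2
`count = num * 9` → count = 18
So count = 18

Answer: 18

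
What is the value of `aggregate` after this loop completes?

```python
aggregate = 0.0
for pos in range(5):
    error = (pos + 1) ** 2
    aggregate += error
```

Sum of squared losses 1² + 2² + ... + 5²
`aggregate` takes the values: 0.0 → 1.0 → 5.0 → 14.0 → 30.0 → 55.0

Answer: 55.0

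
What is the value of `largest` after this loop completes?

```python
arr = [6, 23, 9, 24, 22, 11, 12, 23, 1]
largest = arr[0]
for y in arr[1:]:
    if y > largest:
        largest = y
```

Maximum of [6, 23, 9, 24, 22, 11, 12, 23, 1]
`largest` takes the values: 6 → 23 → 24

Answer: 24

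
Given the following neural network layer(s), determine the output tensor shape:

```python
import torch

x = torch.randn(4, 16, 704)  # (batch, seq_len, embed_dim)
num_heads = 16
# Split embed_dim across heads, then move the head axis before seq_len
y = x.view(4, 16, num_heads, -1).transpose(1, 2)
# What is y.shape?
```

Input: (4, 16, 704) -> head_dim = 704 // 16 = 44; after view: (4, 16, 16, 44) -> after transpose(1, 2): (4, 16, 16, 44) -> Output: (4, 16, 16, 44)

Answer: (4, 16, 16, 44)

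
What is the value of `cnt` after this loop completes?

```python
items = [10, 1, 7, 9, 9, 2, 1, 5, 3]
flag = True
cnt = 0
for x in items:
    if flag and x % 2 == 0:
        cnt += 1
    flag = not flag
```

Count even values at even positions
`cnt` takes the values: 0 → 1

Answer: 1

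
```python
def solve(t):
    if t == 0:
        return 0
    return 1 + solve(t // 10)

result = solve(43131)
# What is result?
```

Count of digits of 43131: 5

Answer: 5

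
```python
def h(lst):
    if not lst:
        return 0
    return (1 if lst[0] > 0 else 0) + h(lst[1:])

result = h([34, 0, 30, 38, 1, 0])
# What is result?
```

Count of positive elements in [34, 0, 30, 38, 1, 0] = 4

Answer: 4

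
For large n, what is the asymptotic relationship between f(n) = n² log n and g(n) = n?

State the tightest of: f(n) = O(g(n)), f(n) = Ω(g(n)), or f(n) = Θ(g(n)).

n² log n vs n: f(n) = Ω(g(n)) but not O(g(n)) — n² log n grows strictly faster than n.

Answer: f(n) = Ω(g(n)) but not O(g(n)) — n² log n grows strictly faster than n.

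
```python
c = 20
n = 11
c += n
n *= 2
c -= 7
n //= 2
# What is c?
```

Trace:
`c = 20` → c = 20
`n = 11` → n = 11
`c += n` → c = 31
`n *= 2` → n = 22
`c -= 7` → c = 24
`n //= 2` → n = 11
So c = 24

Answer: 24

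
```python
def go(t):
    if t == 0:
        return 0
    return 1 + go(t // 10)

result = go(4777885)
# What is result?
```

Count of digits of 4777885: 7

Answer: 7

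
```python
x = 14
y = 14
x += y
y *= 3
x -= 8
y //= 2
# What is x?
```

Trace:
`x = 14` → x = 14
`y = 14` → y = 14
`x += y` → x = 28
`y *= 3` → y = 42
`x -= 8` → x = 20
`y //= 2` → y = 21
So x = 20

Answer: 20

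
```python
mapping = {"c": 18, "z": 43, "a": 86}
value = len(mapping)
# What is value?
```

Trace:
`mapping = {"c": 18, "z": 43, "a": 86}` → mapping = {'c': 18, 'z': 43, 'a': 86}
`value = len(mapping)` → value = 3
So value = 3

Answer: 3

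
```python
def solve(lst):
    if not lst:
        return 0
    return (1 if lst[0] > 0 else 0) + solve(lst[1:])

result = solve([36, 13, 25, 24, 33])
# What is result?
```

Count of positive elements in [36, 13, 25, 24, 33] = 5

Answer: 5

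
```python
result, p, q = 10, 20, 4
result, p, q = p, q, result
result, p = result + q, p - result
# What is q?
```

Trace:
`result, p, q = 10, 20, 4` → result = 10; p = 20; q = 4
`result, p, q = p, q, result` → result = 20; p = 4; q = 10
`result, p = result + q, p - result` → result = 30; p = -16
So q = 10

Answer: 10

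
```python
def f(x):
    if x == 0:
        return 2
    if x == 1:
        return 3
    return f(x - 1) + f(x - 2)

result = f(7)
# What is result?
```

Build up from base cases: f(0)=2, f(1)=3, f(2)=5, f(3)=8, f(4)=13, f(5)=21, f(6)=34, ..., f(7)=55

Answer: 55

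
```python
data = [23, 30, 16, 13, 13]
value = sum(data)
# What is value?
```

Trace:
`data = [23, 30, 16, 13, 13]` → data = [23, 30, 16, 13, 13]
`value = sum(data)` → value = 95
So value = 95

Answer: 95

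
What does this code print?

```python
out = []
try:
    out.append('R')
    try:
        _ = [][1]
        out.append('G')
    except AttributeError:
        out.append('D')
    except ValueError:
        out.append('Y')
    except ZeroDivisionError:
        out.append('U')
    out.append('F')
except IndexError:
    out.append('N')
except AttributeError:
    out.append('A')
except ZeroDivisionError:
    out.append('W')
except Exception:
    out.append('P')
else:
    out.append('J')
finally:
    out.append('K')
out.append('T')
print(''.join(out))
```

Execution trace: 'R' (try body) → 'N' (except IndexError) → 'K' (finally) → 'T' (after the try/except). Output: RNKT

Answer: RNKT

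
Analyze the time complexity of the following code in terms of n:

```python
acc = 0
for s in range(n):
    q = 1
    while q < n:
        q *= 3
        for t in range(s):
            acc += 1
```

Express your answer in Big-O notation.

Each loop level contributes: n × log n × n. Multiplying the contributions gives O(n^2 log n).

Answer: O(n^2 log n)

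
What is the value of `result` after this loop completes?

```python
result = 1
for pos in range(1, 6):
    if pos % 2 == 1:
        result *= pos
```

Product of odd numbers 1 to 5
`result` takes the values: 1 → 3 → 15

Answer: 15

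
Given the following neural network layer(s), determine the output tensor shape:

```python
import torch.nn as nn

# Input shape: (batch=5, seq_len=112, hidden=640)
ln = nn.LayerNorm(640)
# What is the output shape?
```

Input: (5, 112, 640) -> Output: (5, 112, 640)

Answer: (5, 112, 640)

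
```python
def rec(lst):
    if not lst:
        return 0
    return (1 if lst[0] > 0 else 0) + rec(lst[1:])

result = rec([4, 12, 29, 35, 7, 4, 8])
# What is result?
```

Count of positive elements in [4, 12, 29, 35, 7, 4, 8] = 7

Answer: 7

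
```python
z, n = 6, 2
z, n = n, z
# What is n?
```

Trace:
`z, n = 6, 2` → z = 6; n = 2
`z, n = n, z` → z = 2; n = 6
So n = 6

Answer: 6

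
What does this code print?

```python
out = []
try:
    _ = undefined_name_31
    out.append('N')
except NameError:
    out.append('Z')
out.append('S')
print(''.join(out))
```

Execution trace: 'Z' (except NameError) → 'S' (after the try/except). Output: ZS

Answer: ZS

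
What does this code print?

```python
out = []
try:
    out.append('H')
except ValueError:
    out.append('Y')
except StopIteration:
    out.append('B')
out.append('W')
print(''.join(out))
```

Execution trace: 'H' (try body, no exception) → 'W' (after the try/except). Output: HW

Answer: HW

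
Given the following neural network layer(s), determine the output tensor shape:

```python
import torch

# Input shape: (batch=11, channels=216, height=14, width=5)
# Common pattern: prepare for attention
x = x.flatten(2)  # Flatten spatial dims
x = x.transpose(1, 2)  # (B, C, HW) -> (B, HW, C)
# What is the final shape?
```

Input: (11, 216, 14, 5) -> after flatten(2): (11, 216, 70) -> Output: (11, 70, 216)

Answer: (11, 70, 216)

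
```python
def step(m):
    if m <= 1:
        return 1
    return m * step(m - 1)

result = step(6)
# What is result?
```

step(6) = 6 * 5 * 4 * 3 * 2 * 1 = 720

Answer: 720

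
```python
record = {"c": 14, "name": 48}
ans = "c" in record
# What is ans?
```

Trace:
`record = {"c": 14, "name": 48}` → record = {'c': 14, 'name': 48}
`ans = "c" in record` → ans = True
So ans = True

Answer: True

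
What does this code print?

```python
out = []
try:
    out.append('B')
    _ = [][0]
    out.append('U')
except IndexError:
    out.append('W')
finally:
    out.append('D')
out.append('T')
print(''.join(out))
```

Execution trace: 'B' (try body) → 'W' (except IndexError) → 'D' (finally) → 'T' (after the try/except). Output: BWDT

Answer: BWDT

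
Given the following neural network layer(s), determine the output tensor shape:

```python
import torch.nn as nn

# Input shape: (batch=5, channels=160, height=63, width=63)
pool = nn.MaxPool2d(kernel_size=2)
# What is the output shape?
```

Input: (5, 160, 63, 63) -> Output: (5, 160, 31, 31)

Answer: (5, 160, 31, 31)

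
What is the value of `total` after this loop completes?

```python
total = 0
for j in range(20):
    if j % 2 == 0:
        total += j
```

Sum of even numbers 0 to 19
`total` takes the values: 0 → 2 → 6 → 12 → 20 → 30 → 42 → 56 → 72 → 90

Answer: 90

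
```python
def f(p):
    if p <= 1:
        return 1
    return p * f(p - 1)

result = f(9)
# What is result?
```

f(9) = 9 * 8 * 7 * 6 * 5 * 4 * 3 * 2 * 1 = 362880

Answer: 362880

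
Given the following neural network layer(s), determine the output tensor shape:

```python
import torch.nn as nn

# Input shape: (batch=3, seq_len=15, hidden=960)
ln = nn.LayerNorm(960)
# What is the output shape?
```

Input: (3, 15, 960) -> Output: (3, 15, 960)

Answer: (3, 15, 960)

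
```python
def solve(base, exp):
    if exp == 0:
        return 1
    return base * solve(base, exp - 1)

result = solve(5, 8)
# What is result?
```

solve(5, 8) = 5 * 5 * 5 * 5 * 5 * 5 * 5 * 5 = 390625

Answer: 390625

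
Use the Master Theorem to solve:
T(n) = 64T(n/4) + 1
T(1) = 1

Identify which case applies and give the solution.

a=64, b=4, f(n)=1. log_4(64) = 3. Since c=0 < 3, Case 1 applies: T(n) = Θ(n^log_b(a)) = O(n^3).

Answer: O(n^3) - Case 1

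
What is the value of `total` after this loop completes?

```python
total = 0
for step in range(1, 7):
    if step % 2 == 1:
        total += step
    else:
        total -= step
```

Add odd, subtract even
`total` takes the values: 0 → 1 → -1 → 2 → -2 → 3 → -3

Answer: -3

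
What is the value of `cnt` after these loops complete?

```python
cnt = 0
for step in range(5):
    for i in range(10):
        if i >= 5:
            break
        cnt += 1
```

Inner breaks at 5, outer runs 5 times
`cnt` takes the values: 0 → 1 → 2 → 3 → 4 → 5 → 6 → 7 → 8 → 9 → 10 → 11 → 12 → 13 → 14 → 15 → 16 → 17 → 18 → 19 → 20 → 21 → 22 → 23 → 24 → 25

Answer: 25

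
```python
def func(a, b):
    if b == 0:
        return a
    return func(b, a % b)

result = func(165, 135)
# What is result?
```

func(165, 135) -> func(135, 30) -> func(30, 15) -> func(15, 0) -> 15

Answer: 15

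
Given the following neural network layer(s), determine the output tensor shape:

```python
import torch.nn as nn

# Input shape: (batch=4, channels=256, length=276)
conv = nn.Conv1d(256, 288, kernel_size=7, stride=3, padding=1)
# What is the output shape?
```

Input: (4, 256, 276) -> Output: (4, 288, 91)

Answer: (4, 288, 91)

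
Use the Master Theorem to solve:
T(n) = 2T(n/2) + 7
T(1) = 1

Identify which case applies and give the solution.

a=2, b=2, f(n)=7. log_2(2) = 1. Since c=0 < 1, Case 1 applies: T(n) = Θ(n^log_b(a)) = O(n).

Answer: O(n) - Case 1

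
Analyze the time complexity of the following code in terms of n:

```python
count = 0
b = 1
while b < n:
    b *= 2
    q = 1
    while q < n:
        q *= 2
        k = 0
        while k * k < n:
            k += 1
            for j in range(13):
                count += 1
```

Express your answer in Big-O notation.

Each loop level contributes: log n × log n × √n × 1. Multiplying the contributions gives O(√n log² n).

Answer: O(√n log² n)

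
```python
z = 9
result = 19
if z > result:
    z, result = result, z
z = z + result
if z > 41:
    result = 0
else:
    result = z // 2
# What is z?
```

Trace:
`z = 9` → z = 9
`result = 19` → result = 19
`if z > result: ...` → z > result is False → no variable changes
`z = z + result` → z = 28
`if z > 41: ...` → z > 41 is False, take else branch → result = 14
So z = 28

Answer: 28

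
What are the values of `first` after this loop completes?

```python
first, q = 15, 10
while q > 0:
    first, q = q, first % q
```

GCD of 15 and 10
`first` takes the values: 15 → 10 → 5

Answer: 5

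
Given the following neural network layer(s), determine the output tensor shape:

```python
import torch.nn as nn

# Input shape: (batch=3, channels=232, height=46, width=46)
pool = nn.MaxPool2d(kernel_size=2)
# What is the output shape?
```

Input: (3, 232, 46, 46) -> Output: (3, 232, 23, 23)

Answer: (3, 232, 23, 23)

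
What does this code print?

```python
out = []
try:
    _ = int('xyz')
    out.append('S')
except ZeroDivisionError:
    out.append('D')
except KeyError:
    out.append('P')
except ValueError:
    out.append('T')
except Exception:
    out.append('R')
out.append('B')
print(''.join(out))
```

Execution trace: 'T' (except ValueError) → 'B' (after the try/except). Output: TB

Answer: TB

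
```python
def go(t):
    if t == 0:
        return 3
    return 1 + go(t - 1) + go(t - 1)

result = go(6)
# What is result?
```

go(t) = 1 + 2·go(t-1), go(0)=3. Closed form: (3+1)·2^6 - 1 = 255.

Answer: 255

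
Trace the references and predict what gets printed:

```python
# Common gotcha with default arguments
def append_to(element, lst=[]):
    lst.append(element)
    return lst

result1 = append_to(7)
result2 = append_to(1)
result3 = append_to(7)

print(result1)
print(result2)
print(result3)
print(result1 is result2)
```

Key concept: mutable default argument gotcha.
Step by step:
`result1 = append_to(7)` → result1 = [7]
`result2 = append_to(1)` → result1 = [7, 1] (same object as result2); result2 = [7, 1] (same object as result1)
`result3 = append_to(7)` → result1 = [7, 1, 7] (same object as result2, result3); result2 = [7, 1, 7] (same object as result1, result3); result3 = [7, 1, 7] (same object as result1, result2)
`print(result1)` → prints [7, 1, 7]
`print(result2)` → prints [7, 1, 7]
`print(result3)` → prints [7, 1, 7]
`print(result1 is result2)` → prints True

Answer:
[7, 1, 7]
[7, 1, 7]
[7, 1, 7]
True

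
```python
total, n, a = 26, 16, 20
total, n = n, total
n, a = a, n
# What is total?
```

Trace:
`total, n, a = 26, 16, 20` → total = 26; n = 16; a = 20
`total, n = n, total` → total = 16; n = 26
`n, a = a, n` → n = 20; a = 26
So total = 16

Answer: 16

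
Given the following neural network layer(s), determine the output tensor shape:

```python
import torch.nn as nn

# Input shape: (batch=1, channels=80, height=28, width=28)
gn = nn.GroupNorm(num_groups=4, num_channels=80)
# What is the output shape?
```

Input: (1, 80, 28, 28) -> Output: (1, 80, 28, 28)

Answer: (1, 80, 28, 28)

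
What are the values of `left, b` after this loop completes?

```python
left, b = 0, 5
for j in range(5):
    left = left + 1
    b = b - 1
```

left goes 0→5, b goes 5→0
`left, b` takes the values: (0, 5) → (1, 5) → (1, 4) → (2, 4) → (2, 3) → (3, 3) → (3, 2) → (4, 2) → (4, 1) → (5, 1) → (5, 0)

Answer: 5, 0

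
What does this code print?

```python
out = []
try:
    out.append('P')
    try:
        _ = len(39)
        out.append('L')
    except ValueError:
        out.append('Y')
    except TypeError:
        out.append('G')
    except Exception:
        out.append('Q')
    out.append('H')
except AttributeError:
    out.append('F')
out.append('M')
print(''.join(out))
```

Execution trace: 'P' (try body) → 'G' (inner except TypeError) → 'H' (try body, no exception) → 'M' (after the try/except). Output: PGHM

Answer: PGHM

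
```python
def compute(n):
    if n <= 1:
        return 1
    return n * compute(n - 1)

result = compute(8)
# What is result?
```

compute(8) = 8 * 7 * 6 * 5 * 4 * 3 * 2 * 1 = 40320

Answer: 40320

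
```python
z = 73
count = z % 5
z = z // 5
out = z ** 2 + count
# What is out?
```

Trace:
`z = 73` → z = 73
`count = z % 5` → count = 3
`z = z // 5` → z = 14
`out = z ** 2 + count` → out = 199
So out = 199

Answer: 199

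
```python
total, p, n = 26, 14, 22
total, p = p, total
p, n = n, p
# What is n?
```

Trace:
`total, p, n = 26, 14, 22` → total = 26; p = 14; n = 22
`total, p = p, total` → total = 14; p = 26
`p, n = n, p` → p = 22; n = 26
So n = 26

Answer: 26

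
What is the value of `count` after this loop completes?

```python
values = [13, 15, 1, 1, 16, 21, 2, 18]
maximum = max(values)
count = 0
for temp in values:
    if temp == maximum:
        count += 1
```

Count of max value 21 in [13, 15, 1, 1, 16, 21, 2, 18]
`count` takes the values: 0 → 1

Answer: 1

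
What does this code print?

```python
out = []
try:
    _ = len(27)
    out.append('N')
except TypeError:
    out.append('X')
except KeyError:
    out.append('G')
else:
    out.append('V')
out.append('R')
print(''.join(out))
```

Execution trace: 'X' (except TypeError) → 'R' (after the try/except). Output: XR

Answer: XR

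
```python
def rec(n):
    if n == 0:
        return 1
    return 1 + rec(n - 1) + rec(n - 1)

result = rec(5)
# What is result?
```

rec(n) = 1 + 2·rec(n-1), rec(0)=1. Closed form: (1+1)·2^5 - 1 = 63.

Answer: 63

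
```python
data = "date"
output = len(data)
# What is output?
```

Trace:
`data = "date"` → data = 'date'
`output = len(data)` → output = 4
So output = 4

Answer: 4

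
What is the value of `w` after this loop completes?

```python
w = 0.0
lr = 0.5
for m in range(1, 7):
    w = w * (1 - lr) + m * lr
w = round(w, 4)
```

Moving average with lr=0.5
`w` takes the values: 0.0 → 0.5 → 1.25 → 2.125 → 3.0625 → 4.03125 → 5.015625 → 5.0156

Answer: 5.0156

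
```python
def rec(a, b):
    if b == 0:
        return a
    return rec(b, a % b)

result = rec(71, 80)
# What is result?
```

rec(71, 80) -> rec(80, 71) -> rec(71, 9) -> rec(9, 8) -> rec(8, 1) -> rec(1, 0) -> 1

Answer: 1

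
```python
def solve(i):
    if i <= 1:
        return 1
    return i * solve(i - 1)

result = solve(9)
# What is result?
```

solve(9) = 9 * 8 * 7 * 6 * 5 * 4 * 3 * 2 * 1 = 362880

Answer: 362880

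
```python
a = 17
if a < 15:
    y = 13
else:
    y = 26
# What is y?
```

Trace:
`a = 17` → a = 17
`if a < 15: ...` → a < 15 is False, take else branch → y = 26
So y = 26

Answer: 26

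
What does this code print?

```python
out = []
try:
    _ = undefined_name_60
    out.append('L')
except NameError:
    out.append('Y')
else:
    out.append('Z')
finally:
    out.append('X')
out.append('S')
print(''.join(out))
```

Execution trace: 'Y' (except NameError) → 'X' (finally) → 'S' (after the try/except). Output: YXS

Answer: YXS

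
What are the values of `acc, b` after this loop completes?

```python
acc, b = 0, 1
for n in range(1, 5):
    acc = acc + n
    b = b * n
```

Sum and factorial of 1 to 4
`acc, b` takes the values: (0, 1) → (1, 1) → (3, 1) → (3, 2) → (6, 2) → (6, 6) → (10, 6) → (10, 24)

Answer: 10, 24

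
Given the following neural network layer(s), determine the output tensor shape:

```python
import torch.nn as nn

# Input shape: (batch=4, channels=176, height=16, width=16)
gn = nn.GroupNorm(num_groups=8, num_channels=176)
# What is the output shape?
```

Input: (4, 176, 16, 16) -> Output: (4, 176, 16, 16)

Answer: (4, 176, 16, 16)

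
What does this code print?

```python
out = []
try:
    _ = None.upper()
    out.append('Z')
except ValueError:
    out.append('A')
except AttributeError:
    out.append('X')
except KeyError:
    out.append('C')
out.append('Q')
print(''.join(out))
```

Execution trace: 'X' (except AttributeError) → 'Q' (after the try/except). Output: XQ

Answer: XQ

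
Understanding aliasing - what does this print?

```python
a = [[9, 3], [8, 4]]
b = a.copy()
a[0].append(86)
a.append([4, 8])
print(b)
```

Key concept: shallow copy with nested lists.
Step by step:
`a = [[9, 3], [8, 4]]` → a = [[9, 3], [8, 4]]
`b = a.copy()` → b = [[9, 3], [8, 4]]
`a[0].append(86)` → a = [[9, 3, 86], [8, 4]]; b = [[9, 3, 86], [8, 4]]
`a.append([4, 8])` → a = [[9, 3, 86], [8, 4], [4, 8]]
`print(b)` → prints [[9, 3, 86], [8, 4]]

Answer: [[9, 3, 86], [8, 4]]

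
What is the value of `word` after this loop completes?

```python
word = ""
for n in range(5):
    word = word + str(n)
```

Concatenate digits 0 to 4
`word` takes the values: "" → "0" → "01" → "012" → "0123" → "01234"

Answer: "01234"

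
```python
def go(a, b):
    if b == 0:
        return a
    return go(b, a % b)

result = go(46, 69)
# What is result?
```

go(46, 69) -> go(69, 46) -> go(46, 23) -> go(23, 0) -> 23

Answer: 23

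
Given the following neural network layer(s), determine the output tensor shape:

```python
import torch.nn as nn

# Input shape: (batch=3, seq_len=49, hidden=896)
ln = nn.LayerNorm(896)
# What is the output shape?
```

Input: (3, 49, 896) -> Output: (3, 49, 896)

Answer: (3, 49, 896)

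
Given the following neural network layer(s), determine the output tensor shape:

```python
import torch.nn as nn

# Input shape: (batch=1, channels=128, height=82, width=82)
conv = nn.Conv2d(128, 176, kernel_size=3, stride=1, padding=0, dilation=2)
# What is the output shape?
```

Input: (1, 128, 82, 82) -> Output: (1, 176, 78, 78)

Answer: (1, 176, 78, 78)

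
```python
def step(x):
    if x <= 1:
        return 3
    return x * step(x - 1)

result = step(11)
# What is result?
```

step(11) = 11 * 10 * 9 * 8 * 7 * 6 * 5 * 4 * 3 * 2 * 3 = 119750400

Answer: 119750400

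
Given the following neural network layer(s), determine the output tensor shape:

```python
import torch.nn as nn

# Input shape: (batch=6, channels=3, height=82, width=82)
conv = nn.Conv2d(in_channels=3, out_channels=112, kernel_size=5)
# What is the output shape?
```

Input: (6, 3, 82, 82) -> Output: (6, 112, 78, 78)

Answer: (6, 112, 78, 78)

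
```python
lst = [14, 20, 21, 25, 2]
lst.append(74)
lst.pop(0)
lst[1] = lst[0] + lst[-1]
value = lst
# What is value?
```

Trace:
`lst = [14, 20, 21, 25, 2]` → lst = [14, 20, 21, 25, 2]
`lst.append(74)` → lst = [14, 20, 21, 25, 2, 74]
`lst.pop(0)` → lst = [20, 21, 25, 2, 74]
`lst[1] = lst[0] + lst[-1]` → lst = [20, 94, 25, 2, 74]
`value = lst` → value = [20, 94, 25, 2, 74]
So value = [20, 94, 25, 2, 74]

Answer: [20, 94, 25, 2, 74]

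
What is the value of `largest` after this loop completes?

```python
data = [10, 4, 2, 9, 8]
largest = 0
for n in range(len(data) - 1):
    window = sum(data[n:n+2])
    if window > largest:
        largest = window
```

Max sum of 2-element window in [10, 4, 2, 9, 8]
`largest` takes the values: 0 → 14 → 17

Answer: 17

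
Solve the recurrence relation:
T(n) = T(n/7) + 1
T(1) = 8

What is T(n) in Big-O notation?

Each step divides n by 7 and adds 1. After log_7(n) steps we reach T(1)=8. So T(n) = 1·log_7(n) + 8 = O(log n).

Answer: O(log n)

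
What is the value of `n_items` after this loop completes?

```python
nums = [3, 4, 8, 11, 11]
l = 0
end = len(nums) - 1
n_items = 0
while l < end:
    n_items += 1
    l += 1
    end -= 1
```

Iterations until pointers meet (list length 5)
`n_items` takes the values: 0 → 1 → 2

Answer: 2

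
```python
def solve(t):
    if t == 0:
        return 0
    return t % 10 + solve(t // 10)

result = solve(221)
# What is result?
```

Sum of digits of 221: 1 + 2 + 2 = 5

Answer: 5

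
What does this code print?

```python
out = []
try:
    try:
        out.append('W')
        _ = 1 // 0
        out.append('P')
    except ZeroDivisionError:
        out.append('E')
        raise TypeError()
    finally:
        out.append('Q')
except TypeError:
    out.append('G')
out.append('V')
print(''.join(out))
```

Execution trace: 'W' (inner try body) → 'E' (inner except ZeroDivisionError) → 'Q' (inner finally) → 'G' (outer except TypeError) → 'V' (after the try/except). Output: WEQGV

Answer: WEQGV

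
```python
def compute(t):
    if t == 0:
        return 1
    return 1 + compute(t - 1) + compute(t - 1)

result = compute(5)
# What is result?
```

compute(t) = 1 + 2·compute(t-1), compute(0)=1. Closed form: (1+1)·2^5 - 1 = 63.

Answer: 63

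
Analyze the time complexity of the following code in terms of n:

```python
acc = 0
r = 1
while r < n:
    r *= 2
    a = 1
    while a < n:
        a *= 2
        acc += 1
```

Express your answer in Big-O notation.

Each loop level contributes: log n × log n. Multiplying the contributions gives O(log² n).

Answer: O(log² n)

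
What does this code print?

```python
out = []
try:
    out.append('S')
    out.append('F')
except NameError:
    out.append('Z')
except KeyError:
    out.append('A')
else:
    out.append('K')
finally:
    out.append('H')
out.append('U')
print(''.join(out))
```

Execution trace: 'S' (try body) → 'F' (try body, no exception) → 'K' (else) → 'H' (finally) → 'U' (after the try/except). Output: SFKHU

Answer: SFKHU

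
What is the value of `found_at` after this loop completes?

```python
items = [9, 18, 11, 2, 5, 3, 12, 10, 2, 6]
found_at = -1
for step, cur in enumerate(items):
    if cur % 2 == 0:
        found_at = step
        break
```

First even number index in [9, 18, 11, 2, 5, 3, 12, 10, 2, 6]
`found_at` takes the values: -1 → 1

Answer: 1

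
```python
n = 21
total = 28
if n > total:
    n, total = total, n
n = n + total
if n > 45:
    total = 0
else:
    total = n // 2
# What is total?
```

Trace:
`n = 21` → n = 21
`total = 28` → total = 28
`if n > total: ...` → n > total is False → no variable changes
`n = n + total` → n = 49
`if n > 45: ...` → n > 45 is True → total = 0
So total = 0

Answer: 0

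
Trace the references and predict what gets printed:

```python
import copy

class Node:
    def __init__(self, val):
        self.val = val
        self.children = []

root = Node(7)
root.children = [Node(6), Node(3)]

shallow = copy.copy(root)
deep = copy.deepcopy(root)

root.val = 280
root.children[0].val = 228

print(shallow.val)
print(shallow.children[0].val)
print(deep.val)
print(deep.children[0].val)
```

Key concept: deep copy with custom objects.
Step by step:
`root = Node(7)` → root = Node(val=7, children=[])
`root.children = [Node(6), Node(3)]` → root = Node(val=7, children=[Node(val=6, children=[]), Node(val=3, children=[])])
`shallow = copy.copy(root)` → shallow = Node(val=7, children=[Node(val=6, children=[]), Node(val=3, children=[])])
`deep = copy.deepcopy(root)` → deep = Node(val=7, children=[Node(val=6, children=[]), Node(val=3, children=[])])
`root.val = 280` → root = Node(val=280, children=[Node(val=6, children=[]), Node(val=3, children=[])])
`root.children[0].val = 228` → root = Node(val=280, children=[Node(val=228, children=[]), Node(val=3, children=[])]); shallow = Node(val=7, children=[Node(val=228, children=[]), Node(val=3, children=[])])
`print(shallow.val)` → prints 7
`print(shallow.children[0].val)` → prints 228
`print(deep.val)` → prints 7
`print(deep.children[0].val)` → prints 6

Answer:
7
228
7
6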